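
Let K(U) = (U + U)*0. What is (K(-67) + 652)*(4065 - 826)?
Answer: 2111828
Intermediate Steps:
K(U) = 0 (K(U) = (2*U)*0 = 0)
(K(-67) + 652)*(4065 - 826) = (0 + 652)*(4065 - 826) = 652*3239 = 2111828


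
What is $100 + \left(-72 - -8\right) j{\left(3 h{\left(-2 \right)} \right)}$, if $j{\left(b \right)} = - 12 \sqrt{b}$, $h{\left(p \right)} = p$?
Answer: $100 + 768 i \sqrt{6} \approx 100.0 + 1881.2 i$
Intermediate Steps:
$100 + \left(-72 - -8\right) j{\left(3 h{\left(-2 \right)} \right)} = 100 + \left(-72 - -8\right) \left(- 12 \sqrt{3 \left(-2\right)}\right) = 100 + \left(-72 + 8\right) \left(- 12 \sqrt{-6}\right) = 100 - 64 \left(- 12 i \sqrt{6}\right) = 100 + 768 i \sqrt{6}$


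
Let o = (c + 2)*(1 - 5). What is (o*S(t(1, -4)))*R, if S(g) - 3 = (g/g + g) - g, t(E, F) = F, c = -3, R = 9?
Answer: 144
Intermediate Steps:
S(g) = 4 (S(g) = 3 + ((g/g + g) - g) = 3 + ((1 + g) - g) = 3 + 1 = 4)
o = 4 (o = (-3 + 2)*(1 - 5) = -1*(-4) = 4)
(o*S(t(1, -4)))*R = (4*4)*9 = 16*9 = 144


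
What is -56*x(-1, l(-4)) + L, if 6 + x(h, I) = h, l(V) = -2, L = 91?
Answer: 483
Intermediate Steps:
x(h, I) = -6 + h
-56*x(-1, l(-4)) + L = -56*(-6 - 1) + 91 = -56*(-7) + 91 = 392 + 91 = 483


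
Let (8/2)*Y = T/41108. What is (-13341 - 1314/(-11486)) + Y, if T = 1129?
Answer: -12598231717145/944332976 ≈ -13341.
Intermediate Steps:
Y = 1129/164432 (Y = (1129/41108)/4 = (1129*(1/41108))/4 = (1/4)*(1129/41108) = 1129/164432 ≈ 0.0068661)
(-13341 - 1314/(-11486)) + Y = (-13341 - 1314/(-11486)) + 1129/164432 = (-13341 - 1314*(-1/11486)) + 1129/164432 = (-13341 + 657/5743) + 1129/164432 = -76616706/5743 + 1129/164432 = -12598231717145/944332976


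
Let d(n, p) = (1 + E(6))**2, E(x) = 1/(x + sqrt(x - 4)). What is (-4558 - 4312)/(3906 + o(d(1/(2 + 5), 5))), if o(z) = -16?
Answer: -887/389 ≈ -2.2802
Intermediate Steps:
E(x) = 1/(x + sqrt(-4 + x))
d(n, p) = (1 + 1/(6 + sqrt(2)))**2 (d(n, p) = (1 + 1/(6 + sqrt(-4 + 6)))**2 = (1 + 1/(6 + sqrt(2)))**2)
(-4558 - 4312)/(3906 + o(d(1/(2 + 5), 5))) = (-4558 - 4312)/(3906 - 16) = -8870/3890 = -8870*1/3890 = -887/389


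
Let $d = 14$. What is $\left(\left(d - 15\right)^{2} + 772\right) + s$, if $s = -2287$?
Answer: $-1514$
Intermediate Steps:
$\left(\left(d - 15\right)^{2} + 772\right) + s = \left(\left(14 - 15\right)^{2} + 772\right) - 2287 = \left(\left(-1\right)^{2} + 772\right) - 2287 = \left(1 + 772\right) - 2287 = 773 - 2287 = -1514$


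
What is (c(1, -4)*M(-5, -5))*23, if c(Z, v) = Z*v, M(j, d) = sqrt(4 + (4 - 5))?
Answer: -92*sqrt(3) ≈ -159.35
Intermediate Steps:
M(j, d) = sqrt(3) (M(j, d) = sqrt(4 - 1) = sqrt(3))
(c(1, -4)*M(-5, -5))*23 = ((1*(-4))*sqrt(3))*23 = -4*sqrt(3)*23 = -92*sqrt(3)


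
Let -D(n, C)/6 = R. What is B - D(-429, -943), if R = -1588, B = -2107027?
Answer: -2116555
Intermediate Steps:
D(n, C) = 9528 (D(n, C) = -6*(-1588) = 9528)
B - D(-429, -943) = -2107027 - 1*9528 = -2107027 - 9528 = -2116555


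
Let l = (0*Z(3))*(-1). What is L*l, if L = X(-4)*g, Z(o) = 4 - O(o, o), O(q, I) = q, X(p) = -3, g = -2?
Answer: 0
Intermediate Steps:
Z(o) = 4 - o
l = 0 (l = (0*(4 - 1*3))*(-1) = (0*(4 - 3))*(-1) = (0*1)*(-1) = 0*(-1) = 0)
L = 6 (L = -3*(-2) = 6)
L*l = 6*0 = 0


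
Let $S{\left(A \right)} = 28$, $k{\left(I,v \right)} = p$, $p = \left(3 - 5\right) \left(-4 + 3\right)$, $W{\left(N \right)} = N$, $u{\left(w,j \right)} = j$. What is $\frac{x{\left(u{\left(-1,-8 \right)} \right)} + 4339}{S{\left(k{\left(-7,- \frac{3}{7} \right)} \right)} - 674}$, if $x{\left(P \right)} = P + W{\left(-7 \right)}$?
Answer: $- \frac{2162}{323} \approx -6.6935$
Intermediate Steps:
$p = 2$ ($p = \left(-2\right) \left(-1\right) = 2$)
$x{\left(P \right)} = -7 + P$ ($x{\left(P \right)} = P - 7 = -7 + P$)
$k{\left(I,v \right)} = 2$
$\frac{x{\left(u{\left(-1,-8 \right)} \right)} + 4339}{S{\left(k{\left(-7,- \frac{3}{7} \right)} \right)} - 674} = \frac{\left(-7 - 8\right) + 4339}{28 - 674} = \frac{-15 + 4339}{-646} = 4324 \left(- \frac{1}{646}\right) = - \frac{2162}{323}$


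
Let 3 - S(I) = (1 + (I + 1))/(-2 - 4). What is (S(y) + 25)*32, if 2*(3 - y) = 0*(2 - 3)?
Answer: 2768/3 ≈ 922.67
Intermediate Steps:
y = 3 (y = 3 - 0*(2 - 3) = 3 - 0*(-1) = 3 - ½*0 = 3 + 0 = 3)
S(I) = 10/3 + I/6 (S(I) = 3 - (1 + (I + 1))/(-2 - 4) = 3 - (1 + (1 + I))/(-6) = 3 - (2 + I)*(-1)/6 = 3 - (-⅓ - I/6) = 3 + (⅓ + I/6) = 10/3 + I/6)
(S(y) + 25)*32 = ((10/3 + (⅙)*3) + 25)*32 = ((10/3 + ½) + 25)*32 = (23/6 + 25)*32 = (173/6)*32 = 2768/3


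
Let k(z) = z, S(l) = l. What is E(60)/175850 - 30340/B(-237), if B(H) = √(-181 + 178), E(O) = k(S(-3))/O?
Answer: -1/3517000 + 30340*I*√3/3 ≈ -2.8433e-7 + 17517.0*I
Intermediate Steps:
E(O) = -3/O
B(H) = I*√3 (B(H) = √(-3) = I*√3)
E(60)/175850 - 30340/B(-237) = -3/60/175850 - 30340*(-I*√3/3) = -3*1/60*(1/175850) - (-30340)*I*√3/3 = -1/20*1/175850 + 30340*I*√3/3 = -1/3517000 + 30340*I*√3/3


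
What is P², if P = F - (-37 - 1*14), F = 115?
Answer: 27556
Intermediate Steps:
P = 166 (P = 115 - (-37 - 1*14) = 115 - (-37 - 14) = 115 - 1*(-51) = 115 + 51 = 166)
P² = 166² = 27556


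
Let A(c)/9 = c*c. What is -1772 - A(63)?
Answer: -37493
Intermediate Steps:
A(c) = 9*c² (A(c) = 9*(c*c) = 9*c²)
-1772 - A(63) = -1772 - 9*63² = -1772 - 9*3969 = -1772 - 1*35721 = -1772 - 35721 = -37493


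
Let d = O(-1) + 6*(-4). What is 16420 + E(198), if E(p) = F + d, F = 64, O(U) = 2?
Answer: 16462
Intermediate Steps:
d = -22 (d = 2 + 6*(-4) = 2 - 24 = -22)
E(p) = 42 (E(p) = 64 - 22 = 42)
16420 + E(198) = 16420 + 42 = 16462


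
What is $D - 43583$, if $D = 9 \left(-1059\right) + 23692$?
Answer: $-29422$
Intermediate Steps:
$D = 14161$ ($D = -9531 + 23692 = 14161$)
$D - 43583 = 14161 - 43583 = -29422$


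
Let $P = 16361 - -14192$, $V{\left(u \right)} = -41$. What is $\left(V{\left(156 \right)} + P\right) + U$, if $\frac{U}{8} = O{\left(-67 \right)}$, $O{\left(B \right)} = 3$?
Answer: $30536$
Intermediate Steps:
$U = 24$ ($U = 8 \cdot 3 = 24$)
$P = 30553$ ($P = 16361 + 14192 = 30553$)
$\left(V{\left(156 \right)} + P\right) + U = \left(-41 + 30553\right) + 24 = 30512 + 24 = 30536$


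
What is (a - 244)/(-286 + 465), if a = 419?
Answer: 175/179 ≈ 0.97765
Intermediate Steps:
(a - 244)/(-286 + 465) = (419 - 244)/(-286 + 465) = 175/179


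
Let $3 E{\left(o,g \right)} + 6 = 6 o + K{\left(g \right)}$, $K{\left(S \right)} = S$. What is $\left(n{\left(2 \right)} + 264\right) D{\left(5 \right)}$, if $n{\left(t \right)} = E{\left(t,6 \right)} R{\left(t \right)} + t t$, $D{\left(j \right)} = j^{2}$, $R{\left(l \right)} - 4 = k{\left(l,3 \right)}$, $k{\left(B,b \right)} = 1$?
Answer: $7200$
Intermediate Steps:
$R{\left(l \right)} = 5$ ($R{\left(l \right)} = 4 + 1 = 5$)
$E{\left(o,g \right)} = -2 + 2 o + \frac{g}{3}$ ($E{\left(o,g \right)} = -2 + \frac{6 o + g}{3} = -2 + \frac{g + 6 o}{3} = -2 + \left(2 o + \frac{g}{3}\right) = -2 + 2 o + \frac{g}{3}$)
$n{\left(t \right)} = t^{2} + 10 t$ ($n{\left(t \right)} = \left(-2 + 2 t + \frac{1}{3} \cdot 6\right) 5 + t t = \left(-2 + 2 t + 2\right) 5 + t^{2} = 2 t 5 + t^{2} = 10 t + t^{2} = t^{2} + 10 t$)
$\left(n{\left(2 \right)} + 264\right) D{\left(5 \right)} = \left(2 \left(10 + 2\right) + 264\right) 5^{2} = \left(2 \cdot 12 + 264\right) 25 = \left(24 + 264\right) 25 = 288 \cdot 25 = 7200$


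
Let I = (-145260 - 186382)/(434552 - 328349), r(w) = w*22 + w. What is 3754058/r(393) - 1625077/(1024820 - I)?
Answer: 407028984314002307/983798343231978 ≈ 413.73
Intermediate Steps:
r(w) = 23*w (r(w) = 22*w + w = 23*w)
I = -331642/106203 ≈ -3.1227
3754058/r(393) - 1625077/(1024820 - I) = 3754058/((23*393)) - 1625077/(1024820 - 1*(-331642/106203)) = 3754058/9039 - 1625077/(1024820 + 331642/106203) = 3754058*(1/9039) - 1625077/108839290102/106203 = 3754058/9039 - 1625077*106203/108839290102 = 3754058/9039 - 172588052631/108839290102 = 407028984314002307/983798343231978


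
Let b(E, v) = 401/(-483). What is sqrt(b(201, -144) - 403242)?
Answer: I*sqrt(94072116621)/483 ≈ 635.01*I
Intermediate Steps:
b(E, v) = -401/483 (b(E, v) = 401*(-1/483) = -401/483)
sqrt(b(201, -144) - 403242) = sqrt(-401/483 - 403242) = sqrt(-194766287/483) = I*sqrt(94072116621)/483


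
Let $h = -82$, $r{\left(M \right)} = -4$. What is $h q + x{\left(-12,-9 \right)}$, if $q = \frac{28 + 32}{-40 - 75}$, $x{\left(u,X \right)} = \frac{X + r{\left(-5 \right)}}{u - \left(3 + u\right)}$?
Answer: $\frac{3251}{69} \approx 47.116$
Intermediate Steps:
$x{\left(u,X \right)} = \frac{4}{3} - \frac{X}{3}$ ($x{\left(u,X \right)} = \frac{X - 4}{u - \left(3 + u\right)} = \frac{-4 + X}{-3} = \left(-4 + X\right) \left(- \frac{1}{3}\right) = \frac{4}{3} - \frac{X}{3}$)
$q = - \frac{12}{23}$ ($q = \frac{60}{-115} = 60 \left(- \frac{1}{115}\right) = - \frac{12}{23} \approx -0.52174$)
$h q + x{\left(-12,-9 \right)} = \left(-82\right) \left(- \frac{12}{23}\right) + \left(\frac{4}{3} - -3\right) = \frac{984}{23} + \left(\frac{4}{3} + 3\right) = \frac{984}{23} + \frac{13}{3} = \frac{3251}{69}$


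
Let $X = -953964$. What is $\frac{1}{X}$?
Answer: $- \frac{1}{953964} \approx -1.0483 \cdot 10^{-6}$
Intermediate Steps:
$\frac{1}{X} = \frac{1}{-953964} = - \frac{1}{953964}$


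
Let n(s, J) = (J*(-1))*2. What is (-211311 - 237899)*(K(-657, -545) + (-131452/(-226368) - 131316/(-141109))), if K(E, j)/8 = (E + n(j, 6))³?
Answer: 4296328858538603497079585/3992820264 ≈ 1.0760e+15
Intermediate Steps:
n(s, J) = -2*J (n(s, J) = -J*2 = -2*J)
K(E, j) = 8*(-12 + E)³ (K(E, j) = 8*(E - 2*6)³ = 8*(E - 12)³ = 8*(-12 + E)³)
(-211311 - 237899)*(K(-657, -545) + (-131452/(-226368) - 131316/(-141109))) = (-211311 - 237899)*(8*(-12 - 657)³ + (-131452/(-226368) - 131316/(-141109))) = -449210*(8*(-669)³ + (-131452*(-1/226368) - 131316*(-1/141109))) = -449210*(8*(-299418309) + (32863/56592 + 131316/141109)) = -449210*(-2395346472 + 12068700139/7985640528) = -449210*(-19128375853336317077/7985640528) = 4296328858538603497079585/3992820264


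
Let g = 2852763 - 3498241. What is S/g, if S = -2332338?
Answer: 1166169/322739 ≈ 3.6133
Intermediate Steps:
g = -645478
S/g = -2332338/(-645478) = -2332338*(-1/645478) = 1166169/322739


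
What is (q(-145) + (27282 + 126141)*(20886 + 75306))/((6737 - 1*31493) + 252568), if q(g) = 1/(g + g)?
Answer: 4279838912639/66065480 ≈ 64782.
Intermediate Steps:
q(g) = 1/(2*g)
(q(-145) + (27282 + 126141)*(20886 + 75306))/((6737 - 1*31493) + 252568) = ((1/2)/(-145) + (27282 + 126141)*(20886 + 75306))/((6737 - 1*31493) + 252568) = ((1/2)*(-1/145) + 153423*96192)/((6737 - 31493) + 252568) = (-1/290 + 14758065216)/(-24756 + 252568) = (4279838912639/290)/227812 = (4279838912639/290)*(1/227812) = 4279838912639/66065480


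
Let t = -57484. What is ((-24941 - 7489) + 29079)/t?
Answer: 3351/57484 ≈ 0.058294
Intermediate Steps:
((-24941 - 7489) + 29079)/t = ((-24941 - 7489) + 29079)/(-57484) = (-32430 + 29079)*(-1/57484) = -3351*(-1/57484) = 3351/57484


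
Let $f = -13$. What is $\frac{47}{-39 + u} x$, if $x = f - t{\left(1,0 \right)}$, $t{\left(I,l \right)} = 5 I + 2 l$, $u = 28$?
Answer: $\frac{846}{11} \approx 76.909$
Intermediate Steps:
$t{\left(I,l \right)} = 2 l + 5 I$
$x = -18$ ($x = -13 - \left(2 \cdot 0 + 5 \cdot 1\right) = -13 - \left(0 + 5\right) = -13 - 5 = -18$)
$\frac{47}{-39 + u} x = \frac{47}{-39 + 28} \left(-18\right) = \frac{47}{-11} \left(-18\right) = 47 \left(- \frac{1}{11}\right) \left(-18\right) = \left(- \frac{47}{11}\right) \left(-18\right) = \frac{846}{11}$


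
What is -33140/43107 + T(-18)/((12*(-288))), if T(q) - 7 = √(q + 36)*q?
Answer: -38277863/49659264 + √2/64 ≈ -0.74871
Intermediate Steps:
T(q) = 7 + q*√(36 + q) (T(q) = 7 + √(q + 36)*q = 7 + √(36 + q)*q = 7 + q*√(36 + q))
-33140/43107 + T(-18)/((12*(-288))) = -33140/43107 + (7 - 18*√(36 - 18))/((12*(-288))) = -33140*1/43107 + (7 - 54*√2)/(-3456) = -33140/43107 + (7 - 54*√2)*(-1/3456) = -33140/43107 + (-7/3456 + √2/64) = -38277863/49659264 + √2/64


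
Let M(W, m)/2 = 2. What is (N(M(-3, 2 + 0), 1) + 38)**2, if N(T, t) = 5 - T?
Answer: 1521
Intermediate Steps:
M(W, m) = 4 (M(W, m) = 2*2 = 4)
(N(M(-3, 2 + 0), 1) + 38)**2 = ((5 - 1*4) + 38)**2 = ((5 - 4) + 38)**2 = (1 + 38)**2 = 39**2 = 1521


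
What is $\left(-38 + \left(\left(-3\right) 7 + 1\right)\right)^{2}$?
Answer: $3364$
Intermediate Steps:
$\left(-38 + \left(\left(-3\right) 7 + 1\right)\right)^{2} = \left(-38 + \left(-21 + 1\right)\right)^{2} = \left(-38 - 20\right)^{2} = \left(-58\right)^{2} = 3364$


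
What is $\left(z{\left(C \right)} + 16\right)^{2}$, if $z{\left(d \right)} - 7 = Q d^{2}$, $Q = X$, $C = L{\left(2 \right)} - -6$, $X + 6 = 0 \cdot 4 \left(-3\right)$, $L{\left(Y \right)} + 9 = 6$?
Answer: $961$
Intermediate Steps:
$L{\left(Y \right)} = -3$ ($L{\left(Y \right)} = -9 + 6 = -3$)
$X = -6$ ($X = -6 + 0 \cdot 4 \left(-3\right) = -6 + 0 \left(-3\right) = -6 + 0 = -6$)
$C = 3$ ($C = -3 - -6 = -3 + 6 = 3$)
$Q = -6$
$z{\left(d \right)} = 7 - 6 d^{2}$
$\left(z{\left(C \right)} + 16\right)^{2} = \left(\left(7 - 6 \cdot 3^{2}\right) + 16\right)^{2} = \left(\left(7 - 54\right) + 16\right)^{2} = \left(-47 + 16\right)^{2} = \left(-31\right)^{2} = 961$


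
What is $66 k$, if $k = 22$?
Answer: $1452$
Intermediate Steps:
$66 k = 66 \cdot 22 = 1452$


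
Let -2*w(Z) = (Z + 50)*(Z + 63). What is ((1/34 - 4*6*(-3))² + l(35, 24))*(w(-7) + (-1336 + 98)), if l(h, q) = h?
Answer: -7372472481/578 ≈ -1.2755e+7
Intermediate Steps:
w(Z) = -(50 + Z)*(63 + Z)/2 (w(Z) = -(Z + 50)*(Z + 63)/2 = -(50 + Z)*(63 + Z)/2)
((1/34 - 4*6*(-3))² + l(35, 24))*(w(-7) + (-1336 + 98)) = ((1/34 - 4*6*(-3))² + 35)*((-1575 - 113/2*(-7) - ½*(-7)²) + (-1336 + 98)) = ((1/34 - 24*(-3))² + 35)*((-1575 + 791/2 - ½*49) - 1238) = ((1/34 + 72)² + 35)*((-1575 + 791/2 - 49/2) - 1238) = ((2449/34)² + 35)*(-1204 - 1238) = (5997601/1156 + 35)*(-2442) = (6038061/1156)*(-2442) = -7372472481/578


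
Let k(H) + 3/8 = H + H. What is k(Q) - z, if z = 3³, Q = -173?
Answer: -2987/8 ≈ -373.38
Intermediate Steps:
k(H) = -3/8 + 2*H (k(H) = -3/8 + (H + H) = -3/8 + 2*H)
z = 27
k(Q) - z = (-3/8 + 2*(-173)) - 1*27 = (-3/8 - 346) - 27 = -2771/8 - 27 = -2987/8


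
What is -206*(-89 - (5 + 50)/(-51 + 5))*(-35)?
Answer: -14560595/23 ≈ -6.3307e+5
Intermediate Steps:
-206*(-89 - (5 + 50)/(-51 + 5))*(-35) = -206*(-89 - 55/(-46))*(-35) = -206*(-89 - 55*(-1)/46)*(-35) = -206*(-89 - 1*(-55/46))*(-35) = -206*(-89 + 55/46)*(-35) = -206*(-4039/46)*(-35) = (416017/23)*(-35) = -14560595/23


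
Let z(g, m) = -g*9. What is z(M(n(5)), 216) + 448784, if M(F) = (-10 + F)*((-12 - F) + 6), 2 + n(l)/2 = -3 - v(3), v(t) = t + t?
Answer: 453392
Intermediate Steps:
v(t) = 2*t
n(l) = -22 (n(l) = -4 + 2*(-3 - 2*3) = -4 + 2*(-3 - 1*6) = -4 + 2*(-3 - 6) = -4 + 2*(-9) = -4 - 18 = -22)
M(F) = (-10 + F)*(-6 - F)
z(g, m) = -9*g
z(M(n(5)), 216) + 448784 = -9*(60 - 1*(-22)² + 4*(-22)) + 448784 = -9*(60 - 1*484 - 88) + 448784 = -9*(60 - 484 - 88) + 448784 = -9*(-512) + 448784 = 4608 + 448784 = 453392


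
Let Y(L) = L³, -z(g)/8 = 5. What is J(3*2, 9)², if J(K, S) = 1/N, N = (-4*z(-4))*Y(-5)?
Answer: 1/400000000 ≈ 2.5000e-9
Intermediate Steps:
z(g) = -40 (z(g) = -8*5 = -40)
N = -20000 (N = -4*(-40)*(-5)³ = 160*(-125) = -20000)
J(K, S) = -1/20000 (J(K, S) = 1/(-20000) = -1/20000)
J(3*2, 9)² = (-1/20000)² = 1/400000000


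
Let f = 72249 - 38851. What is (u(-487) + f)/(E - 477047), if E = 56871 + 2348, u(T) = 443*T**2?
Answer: -105099265/417828 ≈ -251.54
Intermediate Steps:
f = 33398
E = 59219
(u(-487) + f)/(E - 477047) = (443*(-487)**2 + 33398)/(59219 - 477047) = (443*237169 + 33398)/(-417828) = (105065867 + 33398)*(-1/417828) = 105099265*(-1/417828) = -105099265/417828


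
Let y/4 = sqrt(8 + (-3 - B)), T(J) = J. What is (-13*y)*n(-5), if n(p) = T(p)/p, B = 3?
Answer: -52*sqrt(2) ≈ -73.539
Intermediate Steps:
n(p) = 1 (n(p) = p/p = 1)
y = 4*sqrt(2) (y = 4*sqrt(8 + (-3 - 1*3)) = 4*sqrt(8 + (-3 - 3)) = 4*sqrt(8 - 6) = 4*sqrt(2) ≈ 5.6569)
(-13*y)*n(-5) = -52*sqrt(2)*1 = -52*sqrt(2)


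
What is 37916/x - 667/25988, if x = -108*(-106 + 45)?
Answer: 245241703/42802236 ≈ 5.7296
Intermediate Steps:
x = 6588 (x = -108*(-61) = 6588)
37916/x - 667/25988 = 37916/6588 - 667/25988 = 37916*(1/6588) - 667*1/25988 = 9479/1647 - 667/25988 = 245241703/42802236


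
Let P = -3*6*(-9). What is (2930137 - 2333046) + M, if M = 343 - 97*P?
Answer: 581720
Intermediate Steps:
P = 162 (P = -18*(-9) = 162)
M = -15371 (M = 343 - 97*162 = 343 - 15714 = -15371)
(2930137 - 2333046) + M = (2930137 - 2333046) - 15371 = 597091 - 15371 = 581720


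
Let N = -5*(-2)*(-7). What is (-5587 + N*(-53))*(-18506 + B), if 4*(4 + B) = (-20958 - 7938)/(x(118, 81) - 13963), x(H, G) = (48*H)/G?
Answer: 13032286134414/375113 ≈ 3.4742e+7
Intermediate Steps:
x(H, G) = 48*H/G
N = -70 (N = 10*(-7) = -70)
B = -1305404/375113 (B = -4 + ((-20958 - 7938)/(48*118/81 - 13963))/4 = -4 + (-28896/(48*118*(1/81) - 13963))/4 = -4 + (-28896/(1888/27 - 13963))/4 = -4 + (-28896/(-375113/27))/4 = -4 + (-28896*(-27/375113))/4 = -4 + (¼)*(780192/375113) = -4 + 195048/375113 = -1305404/375113 ≈ -3.4800)
(-5587 + N*(-53))*(-18506 + B) = (-5587 - 70*(-53))*(-18506 - 1305404/375113) = (-5587 + 3710)*(-6943146582/375113) = -1877*(-6943146582/375113) = 13032286134414/375113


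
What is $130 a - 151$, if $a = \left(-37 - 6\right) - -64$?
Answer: $2579$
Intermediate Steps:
$a = 21$ ($a = \left(-37 - 6\right) + 64 = -43 + 64 = 21$)
$130 a - 151 = 130 \cdot 21 - 151 = 2730 - 151 = 2579$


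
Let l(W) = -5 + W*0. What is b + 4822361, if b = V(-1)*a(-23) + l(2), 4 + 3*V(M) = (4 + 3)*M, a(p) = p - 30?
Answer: 14467651/3 ≈ 4.8226e+6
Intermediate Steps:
l(W) = -5 (l(W) = -5 + 0 = -5)
a(p) = -30 + p
V(M) = -4/3 + 7*M/3 (V(M) = -4/3 + ((4 + 3)*M)/3 = -4/3 + (7*M)/3 = -4/3 + 7*M/3)
b = 568/3 (b = (-4/3 + (7/3)*(-1))*(-30 - 23) - 5 = (-4/3 - 7/3)*(-53) - 5 = -11/3*(-53) - 5 = 583/3 - 5 = 568/3 ≈ 189.33)
b + 4822361 = 568/3 + 4822361 = 14467651/3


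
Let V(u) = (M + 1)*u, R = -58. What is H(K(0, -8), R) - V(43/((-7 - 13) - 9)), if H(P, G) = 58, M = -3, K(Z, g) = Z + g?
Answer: 1596/29 ≈ 55.034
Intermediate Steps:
V(u) = -2*u (V(u) = (-3 + 1)*u = -2*u)
H(K(0, -8), R) - V(43/((-7 - 13) - 9)) = 58 - (-2)*43/((-7 - 13) - 9) = 58 - (-2)*43/(-20 - 9) = 58 - (-2)*43/(-29) = 58 - (-2)*43*(-1/29) = 58 - (-2)*(-43)/29 = 58 - 1*86/29 = 58 - 86/29 = 1596/29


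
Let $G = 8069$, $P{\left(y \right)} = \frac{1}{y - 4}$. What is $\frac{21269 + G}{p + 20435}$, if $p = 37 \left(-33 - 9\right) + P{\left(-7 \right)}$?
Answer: $\frac{161359}{103845} \approx 1.5538$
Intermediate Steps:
$P{\left(y \right)} = \frac{1}{-4 + y}$
$p = - \frac{17095}{11}$ ($p = 37 \left(-33 - 9\right) + \frac{1}{-4 - 7} = 37 \left(-42\right) + \frac{1}{-11} = -1554 - \frac{1}{11} = - \frac{17095}{11} \approx -1554.1$)
$\frac{21269 + G}{p + 20435} = \frac{21269 + 8069}{- \frac{17095}{11} + 20435} = \frac{29338}{\frac{207690}{11}} = 29338 \cdot \frac{11}{207690} = \frac{161359}{103845}$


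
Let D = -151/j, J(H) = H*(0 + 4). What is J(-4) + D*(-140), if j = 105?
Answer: 556/3 ≈ 185.33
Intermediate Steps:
J(H) = 4*H (J(H) = H*4 = 4*H)
D = -151/105 ≈ -1.4381
J(-4) + D*(-140) = 4*(-4) - 151/105*(-140) = -16 + 604/3 = 556/3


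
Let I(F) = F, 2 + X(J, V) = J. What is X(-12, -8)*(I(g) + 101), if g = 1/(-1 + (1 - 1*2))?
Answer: -1407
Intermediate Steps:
X(J, V) = -2 + J
g = -½ (g = 1/(-1 + (1 - 2)) = 1/(-1 - 1) = 1/(-2) = -½ ≈ -0.50000)
X(-12, -8)*(I(g) + 101) = (-2 - 12)*(-½ + 101) = -14*201/2 = -1407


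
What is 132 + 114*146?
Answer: 16776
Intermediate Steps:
132 + 114*146 = 132 + 16644 = 16776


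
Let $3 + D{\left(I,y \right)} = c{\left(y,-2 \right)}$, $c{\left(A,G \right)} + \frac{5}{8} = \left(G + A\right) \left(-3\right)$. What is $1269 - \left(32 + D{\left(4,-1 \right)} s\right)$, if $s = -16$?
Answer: $1323$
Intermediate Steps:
$c{\left(A,G \right)} = - \frac{5}{8} - 3 A - 3 G$ ($c{\left(A,G \right)} = - \frac{5}{8} + \left(G + A\right) \left(-3\right) = - \frac{5}{8} + \left(A + G\right) \left(-3\right) = - \frac{5}{8} - \left(3 A + 3 G\right) = - \frac{5}{8} - 3 A - 3 G$)
$D{\left(I,y \right)} = \frac{19}{8} - 3 y$ ($D{\left(I,y \right)} = -3 - \left(- \frac{43}{8} + 3 y\right) = \frac{19}{8} - 3 y$)
$1269 - \left(32 + D{\left(4,-1 \right)} s\right) = 1269 - \left(32 + \left(\frac{19}{8} - -3\right) \left(-16\right)\right) = 1269 - \left(32 + \left(\frac{19}{8} + 3\right) \left(-16\right)\right) = 1269 - \left(32 + \frac{43}{8} \left(-16\right)\right) = 1269 - \left(32 - 86\right) = 1269 - -54 = 1269 + 54 = 1323$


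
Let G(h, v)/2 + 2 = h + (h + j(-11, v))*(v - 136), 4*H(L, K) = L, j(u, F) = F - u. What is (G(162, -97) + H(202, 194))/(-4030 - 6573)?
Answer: 70091/21206 ≈ 3.3052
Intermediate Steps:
H(L, K) = L/4
G(h, v) = -4 + 2*h + 2*(-136 + v)*(11 + h + v) (G(h, v) = -4 + 2*(h + (h + (v - 1*(-11)))*(v - 136)) = -4 + 2*(h + (h + (v + 11))*(-136 + v)) = -4 + 2*(h + (h + (11 + v))*(-136 + v)) = -4 + 2*(h + (11 + h + v)*(-136 + v)) = -4 + 2*(h + (-136 + v)*(11 + h + v)) = -4 + (2*h + 2*(-136 + v)*(11 + h + v)) = -4 + 2*h + 2*(-136 + v)*(11 + h + v))
(G(162, -97) + H(202, 194))/(-4030 - 6573) = ((-2996 - 270*162 - 250*(-97) + 2*(-97)**2 + 2*162*(-97)) + (1/4)*202)/(-4030 - 6573) = ((-2996 - 43740 + 24250 + 2*9409 - 31428) + 101/2)/(-10603) = ((-2996 - 43740 + 24250 + 18818 - 31428) + 101/2)*(-1/10603) = (-35096 + 101/2)*(-1/10603) = -70091/2*(-1/10603) = 70091/21206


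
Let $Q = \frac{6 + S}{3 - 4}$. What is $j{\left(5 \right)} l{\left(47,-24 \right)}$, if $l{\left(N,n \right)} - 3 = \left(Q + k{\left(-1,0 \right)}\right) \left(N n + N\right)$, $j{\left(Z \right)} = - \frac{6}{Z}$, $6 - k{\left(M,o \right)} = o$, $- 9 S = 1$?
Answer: $\frac{2108}{15} \approx 140.53$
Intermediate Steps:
$S = - \frac{1}{9}$ ($S = \left(- \frac{1}{9}\right) 1 = - \frac{1}{9} \approx -0.11111$)
$k{\left(M,o \right)} = 6 - o$
$Q = - \frac{53}{9}$ ($Q = \frac{6 - \frac{1}{9}}{3 - 4} = \frac{53}{9 \left(-1\right)} = \frac{53}{9} \left(-1\right) = - \frac{53}{9} \approx -5.8889$)
$l{\left(N,n \right)} = 3 + \frac{N}{9} + \frac{N n}{9}$ ($l{\left(N,n \right)} = 3 + \left(- \frac{53}{9} + \left(6 - 0\right)\right) \left(N n + N\right) = 3 + \left(- \frac{53}{9} + \left(6 + 0\right)\right) \left(N + N n\right) = 3 + \left(- \frac{53}{9} + 6\right) \left(N + N n\right) = 3 + \frac{N + N n}{9} = 3 + \left(\frac{N}{9} + \frac{N n}{9}\right) = 3 + \frac{N}{9} + \frac{N n}{9}$)
$j{\left(5 \right)} l{\left(47,-24 \right)} = - \frac{6}{5} \left(3 + \frac{1}{9} \cdot 47 + \frac{1}{9} \cdot 47 \left(-24\right)\right) = \left(-6\right) \frac{1}{5} \left(3 + \frac{47}{9} - \frac{376}{3}\right) = \left(- \frac{6}{5}\right) \left(- \frac{1054}{9}\right) = \frac{2108}{15}$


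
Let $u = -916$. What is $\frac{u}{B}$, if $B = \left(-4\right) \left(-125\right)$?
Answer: $- \frac{229}{125} \approx -1.832$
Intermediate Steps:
$B = 500$
$\frac{u}{B} = - \frac{916}{500} = \left(-916\right) \frac{1}{500} = - \frac{229}{125}$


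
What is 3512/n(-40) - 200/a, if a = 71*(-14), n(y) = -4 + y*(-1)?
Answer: 437266/4473 ≈ 97.757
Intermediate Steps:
n(y) = -4 - y
a = -994
3512/n(-40) - 200/a = 3512/(-4 - 1*(-40)) - 200/(-994) = 3512/(-4 + 40) - 200*(-1/994) = 3512/36 + 100/497 = 3512*(1/36) + 100/497 = 878/9 + 100/497 = 437266/4473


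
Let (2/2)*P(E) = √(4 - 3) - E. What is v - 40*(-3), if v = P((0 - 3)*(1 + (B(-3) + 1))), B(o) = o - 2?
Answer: 112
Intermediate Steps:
B(o) = -2 + o
P(E) = 1 - E (P(E) = √(4 - 3) - E = √1 - E = 1 - E)
v = -8 (v = 1 - (0 - 3)*(1 + ((-2 - 3) + 1)) = 1 - (-3)*(1 + (-5 + 1)) = 1 - (-3)*(1 - 4) = 1 - (-3)*(-3) = 1 - 1*9 = 1 - 9 = -8)
v - 40*(-3) = -8 - 40*(-3) = -8 + 120 = 112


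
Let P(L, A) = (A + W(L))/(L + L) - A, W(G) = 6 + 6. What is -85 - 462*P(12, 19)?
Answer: 32385/4 ≈ 8096.3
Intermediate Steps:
W(G) = 12
P(L, A) = -A + (12 + A)/(2*L) (P(L, A) = (A + 12)/(L + L) - A = (12 + A)/((2*L)) - A = (12 + A)*(1/(2*L)) - A = (12 + A)/(2*L) - A = -A + (12 + A)/(2*L))
-85 - 462*P(12, 19) = -85 - 462*(6 + (½)*19 - 1*19*12)/12 = -85 - 77*(6 + 19/2 - 228)/2 = -85 - 77*(-425)/(2*2) = -85 - 462*(-425/24) = -85 + 32725/4 = 32385/4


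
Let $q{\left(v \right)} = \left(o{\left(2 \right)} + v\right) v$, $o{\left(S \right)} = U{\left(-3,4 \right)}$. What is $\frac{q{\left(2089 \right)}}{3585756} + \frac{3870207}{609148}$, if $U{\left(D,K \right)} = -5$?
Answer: $\frac{4132382292485}{546064023972} \approx 7.5676$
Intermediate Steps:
$o{\left(S \right)} = -5$
$q{\left(v \right)} = v \left(-5 + v\right)$ ($q{\left(v \right)} = \left(-5 + v\right) v = v \left(-5 + v\right)$)
$\frac{q{\left(2089 \right)}}{3585756} + \frac{3870207}{609148} = \frac{2089 \left(-5 + 2089\right)}{3585756} + \frac{3870207}{609148} = 2089 \cdot 2084 \cdot \frac{1}{3585756} + 3870207 \cdot \frac{1}{609148} = 4353476 \cdot \frac{1}{3585756} + \frac{3870207}{609148} = \frac{1088369}{896439} + \frac{3870207}{609148} = \frac{4132382292485}{546064023972}$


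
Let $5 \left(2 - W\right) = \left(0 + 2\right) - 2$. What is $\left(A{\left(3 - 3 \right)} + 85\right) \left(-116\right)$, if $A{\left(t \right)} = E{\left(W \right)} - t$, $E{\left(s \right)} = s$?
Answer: $-10092$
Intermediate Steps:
$W = 2$ ($W = 2 - \frac{\left(0 + 2\right) - 2}{5} = 2 - \frac{2 - 2}{5} = 2 - 0 = 2 + 0 = 2$)
$A{\left(t \right)} = 2 - t$
$\left(A{\left(3 - 3 \right)} + 85\right) \left(-116\right) = \left(\left(2 - \left(3 - 3\right)\right) + 85\right) \left(-116\right) = \left(\left(2 - 0\right) + 85\right) \left(-116\right) = \left(\left(2 + 0\right) + 85\right) \left(-116\right) = \left(2 + 85\right) \left(-116\right) = 87 \left(-116\right) = -10092$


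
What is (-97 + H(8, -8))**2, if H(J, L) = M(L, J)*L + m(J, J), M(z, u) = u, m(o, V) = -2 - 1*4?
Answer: 27889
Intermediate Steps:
m(o, V) = -6 (m(o, V) = -2 - 4 = -6)
H(J, L) = -6 + J*L (H(J, L) = J*L - 6 = -6 + J*L)
(-97 + H(8, -8))**2 = (-97 + (-6 + 8*(-8)))**2 = (-97 + (-6 - 64))**2 = (-97 - 70)**2 = (-167)**2 = 27889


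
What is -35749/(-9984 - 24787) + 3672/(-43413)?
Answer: 16371175/17350729 ≈ 0.94354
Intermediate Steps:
-35749/(-9984 - 24787) + 3672/(-43413) = -35749/(-34771) + 3672*(-1/43413) = -35749*(-1/34771) - 1224/14471 = 35749/34771 - 1224/14471 = 16371175/17350729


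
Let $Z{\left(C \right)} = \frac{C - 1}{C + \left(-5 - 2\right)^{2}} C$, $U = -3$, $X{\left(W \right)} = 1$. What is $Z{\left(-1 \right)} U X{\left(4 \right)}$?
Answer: $- \frac{1}{8} \approx -0.125$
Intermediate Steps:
$Z{\left(C \right)} = \frac{C \left(-1 + C\right)}{49 + C}$ ($Z{\left(C \right)} = \frac{-1 + C}{C + \left(-7\right)^{2}} C = \frac{-1 + C}{C + 49} C = \frac{-1 + C}{49 + C} C = \frac{C \left(-1 + C\right)}{49 + C}$)
$Z{\left(-1 \right)} U X{\left(4 \right)} = - \frac{-1 - 1}{49 - 1} \left(-3\right) 1 = \left(-1\right) \frac{1}{48} \left(-2\right) \left(-3\right) 1 = \frac{1}{24} \left(-3\right) 1 = \left(- \frac{1}{8}\right) 1 = - \frac{1}{8}$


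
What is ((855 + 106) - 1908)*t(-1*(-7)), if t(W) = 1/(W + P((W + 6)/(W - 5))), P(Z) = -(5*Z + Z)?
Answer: 947/32 ≈ 29.594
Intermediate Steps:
P(Z) = -6*Z
t(W) = 1/(W - 6*(6 + W)/(-5 + W)) (t(W) = 1/(W - 6*(W + 6)/(W - 5)) = 1/(W - 6*(6 + W)/(-5 + W)))
((855 + 106) - 1908)*t(-1*(-7)) = ((855 + 106) - 1908)*((-5 - 1*(-7))/(-36 + (-1*(-7))² - (-11)*(-7))) = (961 - 1908)*((-5 + 7)/(-36 + 7² - 11*7)) = -947*2/(-36 + 49 - 77) = -947*2/(-64) = -(-947)*2/64 = -947*(-1/32) = 947/32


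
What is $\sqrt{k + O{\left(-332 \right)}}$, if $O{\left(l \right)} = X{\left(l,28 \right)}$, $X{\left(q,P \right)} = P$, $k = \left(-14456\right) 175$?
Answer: $14 i \sqrt{12907} \approx 1590.5 i$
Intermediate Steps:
$k = -2529800$
$O{\left(l \right)} = 28$
$\sqrt{k + O{\left(-332 \right)}} = \sqrt{-2529800 + 28} = \sqrt{-2529772} = 14 i \sqrt{12907}$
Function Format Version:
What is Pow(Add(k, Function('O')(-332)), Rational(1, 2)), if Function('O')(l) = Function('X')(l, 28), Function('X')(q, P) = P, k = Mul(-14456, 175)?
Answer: Mul(14, I, Pow(12907, Rational(1, 2))) ≈ Mul(1590.5, I)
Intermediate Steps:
k = -2529800
Function('O')(l) = 28
Pow(Add(k, Function('O')(-332)), Rational(1, 2)) = Pow(Add(-2529800, 28), Rational(1, 2)) = Pow(-2529772, Rational(1, 2)) = Mul(14, I, Pow(12907, Rational(1, 2)))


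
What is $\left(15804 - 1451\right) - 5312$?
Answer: $9041$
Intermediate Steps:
$\left(15804 - 1451\right) - 5312 = 14353 - 5312 = 9041$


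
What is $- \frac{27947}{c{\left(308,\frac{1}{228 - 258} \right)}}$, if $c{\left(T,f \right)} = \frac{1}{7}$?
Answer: $-195629$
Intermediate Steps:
$c{\left(T,f \right)} = \frac{1}{7}$
$- \frac{27947}{c{\left(308,\frac{1}{228 - 258} \right)}} = - 27947 \frac{1}{\frac{1}{7}} = \left(-27947\right) 7 = -195629$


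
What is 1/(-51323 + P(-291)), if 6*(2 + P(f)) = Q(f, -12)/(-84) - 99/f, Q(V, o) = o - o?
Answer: -194/9957039 ≈ -1.9484e-5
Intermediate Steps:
Q(V, o) = 0
P(f) = -2 - 33/(2*f) (P(f) = -2 + (0/(-84) - 99/f)/6 = -2 + (0*(-1/84) - 99/f)/6 = -2 + (0 - 99/f)/6 = -2 + (-99/f)/6 = -2 - 33/(2*f))
1/(-51323 + P(-291)) = 1/(-51323 + (-2 - 33/2/(-291))) = 1/(-51323 + (-2 - 33/2*(-1/291))) = 1/(-51323 + (-2 + 11/194)) = 1/(-51323 - 377/194) = 1/(-9957039/194) = -194/9957039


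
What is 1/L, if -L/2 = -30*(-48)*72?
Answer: -1/207360 ≈ -4.8225e-6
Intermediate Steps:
L = -207360 (L = -2*(-30*(-48))*72 = -2880*72 = -2*103680 = -207360)
1/L = 1/(-207360) = -1/207360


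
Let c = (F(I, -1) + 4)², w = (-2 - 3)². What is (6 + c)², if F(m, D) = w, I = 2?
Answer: 717409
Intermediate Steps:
w = 25 (w = (-5)² = 25)
F(m, D) = 25
c = 841 (c = (25 + 4)² = 29² = 841)
(6 + c)² = (6 + 841)² = 847² = 717409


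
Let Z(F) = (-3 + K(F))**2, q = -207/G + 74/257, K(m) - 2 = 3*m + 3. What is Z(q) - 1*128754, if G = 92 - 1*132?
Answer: -13570781726231/105678400 ≈ -1.2842e+5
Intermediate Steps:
G = -40 (G = 92 - 132 = -40)
K(m) = 5 + 3*m (K(m) = 2 + (3*m + 3) = 2 + (3 + 3*m) = 5 + 3*m)
q = 56159/10280 (q = -207/(-40) + 74/257 = -207*(-1/40) + 74*(1/257) = 207/40 + 74/257 = 56159/10280 ≈ 5.4629)
Z(F) = (2 + 3*F)**2 (Z(F) = (-3 + (5 + 3*F))**2 = (2 + 3*F)**2)
Z(q) - 1*128754 = (2 + 3*(56159/10280))**2 - 1*128754 = (2 + 168477/10280)**2 - 128754 = (189037/10280)**2 - 128754 = 35734987369/105678400 - 128754 = -13570781726231/105678400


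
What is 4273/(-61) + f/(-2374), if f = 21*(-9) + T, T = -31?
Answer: -5065341/72407 ≈ -69.957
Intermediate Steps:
f = -220 (f = 21*(-9) - 31 = -189 - 31 = -220)
4273/(-61) + f/(-2374) = 4273/(-61) - 220/(-2374) = 4273*(-1/61) - 220*(-1/2374) = -4273/61 + 110/1187 = -5065341/72407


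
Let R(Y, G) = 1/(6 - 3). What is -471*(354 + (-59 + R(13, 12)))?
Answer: -139102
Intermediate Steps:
R(Y, G) = ⅓ (R(Y, G) = 1/3 = ⅓)
-471*(354 + (-59 + R(13, 12))) = -471*(354 + (-59 + ⅓)) = -471*(354 - 176/3) = -471*886/3 = -139102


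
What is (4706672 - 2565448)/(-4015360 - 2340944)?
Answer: -267653/794538 ≈ -0.33687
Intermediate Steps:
(4706672 - 2565448)/(-4015360 - 2340944) = 2141224/(-6356304) = 2141224*(-1/6356304) = -267653/794538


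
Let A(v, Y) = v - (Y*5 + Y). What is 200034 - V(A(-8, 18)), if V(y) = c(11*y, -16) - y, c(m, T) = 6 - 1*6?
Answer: 199918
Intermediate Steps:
A(v, Y) = v - 6*Y (A(v, Y) = v - (5*Y + Y) = v - 6*Y)
c(m, T) = 0 (c(m, T) = 6 - 6 = 0)
V(y) = -y (V(y) = 0 - y = -y)
200034 - V(A(-8, 18)) = 200034 - (-1)*(-8 - 6*18) = 200034 - (-1)*(-8 - 108) = 200034 - (-1)*(-116) = 200034 - 1*116 = 200034 - 116 = 199918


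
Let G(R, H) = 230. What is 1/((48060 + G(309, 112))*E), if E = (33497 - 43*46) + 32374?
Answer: 1/3085392970 ≈ 3.2411e-10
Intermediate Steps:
E = 63893 (E = (33497 - 1978) + 32374 = 31519 + 32374 = 63893)
1/((48060 + G(309, 112))*E) = 1/((48060 + 230)*63893) = (1/63893)/48290 = (1/48290)*(1/63893) = 1/3085392970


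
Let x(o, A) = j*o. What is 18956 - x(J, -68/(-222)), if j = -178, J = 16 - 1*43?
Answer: 14150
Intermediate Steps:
J = -27 (J = 16 - 43 = -27)
x(o, A) = -178*o
18956 - x(J, -68/(-222)) = 18956 - (-178)*(-27) = 18956 - 1*4806 = 18956 - 4806 = 14150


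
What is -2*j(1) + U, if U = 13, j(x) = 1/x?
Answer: 11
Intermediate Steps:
j(x) = 1/x
-2*j(1) + U = -2/1 + 13 = -2*1 + 13 = -2 + 13 = 11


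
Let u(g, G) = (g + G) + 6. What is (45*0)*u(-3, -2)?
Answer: 0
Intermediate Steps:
u(g, G) = 6 + G + g (u(g, G) = (G + g) + 6 = 6 + G + g)
(45*0)*u(-3, -2) = (45*0)*(6 - 2 - 3) = 0*1 = 0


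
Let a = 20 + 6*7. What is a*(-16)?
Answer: -992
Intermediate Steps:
a = 62 (a = 20 + 42 = 62)
a*(-16) = 62*(-16) = -992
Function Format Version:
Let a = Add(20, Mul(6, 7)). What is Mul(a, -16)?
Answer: -992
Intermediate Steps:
a = 62 (a = Add(20, 42) = 62)
Mul(a, -16) = Mul(62, -16) = -992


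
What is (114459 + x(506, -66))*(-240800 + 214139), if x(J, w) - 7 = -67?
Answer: -3049991739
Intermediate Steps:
x(J, w) = -60 (x(J, w) = 7 - 67 = -60)
(114459 + x(506, -66))*(-240800 + 214139) = (114459 - 60)*(-240800 + 214139) = 114399*(-26661) = -3049991739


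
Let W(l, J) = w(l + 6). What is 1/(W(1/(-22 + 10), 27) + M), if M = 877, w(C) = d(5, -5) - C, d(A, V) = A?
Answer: 12/10513 ≈ 0.0011414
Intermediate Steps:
w(C) = 5 - C
W(l, J) = -1 - l (W(l, J) = 5 - (l + 6) = 5 - (6 + l) = 5 + (-6 - l) = -1 - l)
1/(W(1/(-22 + 10), 27) + M) = 1/((-1 - 1/(-22 + 10)) + 877) = 1/((-1 - 1/(-12)) + 877) = 1/((-1 - 1*(-1/12)) + 877) = 1/((-1 + 1/12) + 877) = 1/(-11/12 + 877) = 1/(10513/12) = 12/10513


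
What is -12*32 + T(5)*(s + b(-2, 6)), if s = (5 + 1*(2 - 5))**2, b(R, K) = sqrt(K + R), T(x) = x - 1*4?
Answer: -378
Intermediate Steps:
T(x) = -4 + x (T(x) = x - 4 = -4 + x)
s = 4 (s = (5 + 1*(-3))**2 = (5 - 3)**2 = 2**2 = 4)
-12*32 + T(5)*(s + b(-2, 6)) = -12*32 + (-4 + 5)*(4 + sqrt(6 - 2)) = -384 + 1*(4 + sqrt(4)) = -384 + 1*(4 + 2) = -384 + 1*6 = -384 + 6 = -378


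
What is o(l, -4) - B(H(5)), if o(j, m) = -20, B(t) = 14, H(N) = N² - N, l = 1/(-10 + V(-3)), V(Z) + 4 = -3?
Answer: -34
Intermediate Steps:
V(Z) = -7 (V(Z) = -4 - 3 = -7)
l = -1/17 (l = 1/(-10 - 7) = 1/(-17) = -1/17 ≈ -0.058824)
o(l, -4) - B(H(5)) = -20 - 1*14 = -20 - 14 = -34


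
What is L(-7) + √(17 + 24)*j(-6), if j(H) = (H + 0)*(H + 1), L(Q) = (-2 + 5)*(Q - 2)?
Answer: -27 + 30*√41 ≈ 165.09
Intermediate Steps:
L(Q) = -6 + 3*Q (L(Q) = 3*(-2 + Q) = -6 + 3*Q)
j(H) = H*(1 + H)
L(-7) + √(17 + 24)*j(-6) = (-6 + 3*(-7)) + √(17 + 24)*(-6*(1 - 6)) = (-6 - 21) + √41*(-6*(-5)) = -27 + √41*30 = -27 + 30*√41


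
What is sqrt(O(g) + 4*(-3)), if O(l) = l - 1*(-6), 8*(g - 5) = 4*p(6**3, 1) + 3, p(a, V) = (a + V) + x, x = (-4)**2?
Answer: 3*sqrt(206)/4 ≈ 10.765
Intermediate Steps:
x = 16
p(a, V) = 16 + V + a (p(a, V) = (a + V) + 16 = (V + a) + 16 = 16 + V + a)
g = 975/8 (g = 5 + (4*(16 + 1 + 6**3) + 3)/8 = 5 + (4*(16 + 1 + 216) + 3)/8 = 5 + (4*233 + 3)/8 = 5 + (932 + 3)/8 = 5 + (1/8)*935 = 5 + 935/8 = 975/8 ≈ 121.88)
O(l) = 6 + l (O(l) = l + 6 = 6 + l)
sqrt(O(g) + 4*(-3)) = sqrt((6 + 975/8) + 4*(-3)) = sqrt(1023/8 - 12) = sqrt(927/8) = 3*sqrt(206)/4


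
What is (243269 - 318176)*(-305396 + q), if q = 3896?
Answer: 22584460500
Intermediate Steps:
(243269 - 318176)*(-305396 + q) = (243269 - 318176)*(-305396 + 3896) = -74907*(-301500) = 22584460500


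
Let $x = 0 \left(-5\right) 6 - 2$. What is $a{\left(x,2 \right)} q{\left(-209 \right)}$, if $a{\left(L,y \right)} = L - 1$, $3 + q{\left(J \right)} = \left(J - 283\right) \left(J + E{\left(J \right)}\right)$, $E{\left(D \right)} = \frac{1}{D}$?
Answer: $- \frac{64472751}{209} \approx -3.0848 \cdot 10^{5}$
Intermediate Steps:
$x = -2$ ($x = 0 \cdot 6 - 2 = 0 - 2 = -2$)
$q{\left(J \right)} = -3 + \left(-283 + J\right) \left(J + \frac{1}{J}\right)$ ($q{\left(J \right)} = -3 + \left(J - 283\right) \left(J + \frac{1}{J}\right) = -3 + \left(-283 + J\right) \left(J + \frac{1}{J}\right)$)
$a{\left(L,y \right)} = -1 + L$
$a{\left(x,2 \right)} q{\left(-209 \right)} = \left(-1 - 2\right) \left(-2 + \left(-209\right)^{2} - -59147 - \frac{283}{-209}\right) = - 3 \left(-2 + 43681 + 59147 - - \frac{283}{209}\right) = - 3 \left(-2 + 43681 + 59147 + \frac{283}{209}\right) = \left(-3\right) \frac{21490917}{209} = - \frac{64472751}{209}$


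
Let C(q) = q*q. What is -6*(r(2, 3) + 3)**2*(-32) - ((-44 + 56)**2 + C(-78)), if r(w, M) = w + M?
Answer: 6060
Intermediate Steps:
r(w, M) = M + w
C(q) = q**2
-6*(r(2, 3) + 3)**2*(-32) - ((-44 + 56)**2 + C(-78)) = -6*((3 + 2) + 3)**2*(-32) - ((-44 + 56)**2 + (-78)**2) = -6*(5 + 3)**2*(-32) - (12**2 + 6084) = -6*8**2*(-32) - (144 + 6084) = -6*64*(-32) - 1*6228 = -384*(-32) - 6228 = 12288 - 6228 = 6060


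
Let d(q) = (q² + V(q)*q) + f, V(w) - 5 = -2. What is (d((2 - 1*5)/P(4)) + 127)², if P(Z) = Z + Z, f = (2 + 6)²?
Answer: 147889921/4096 ≈ 36106.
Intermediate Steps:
V(w) = 3 (V(w) = 5 - 2 = 3)
f = 64 (f = 8² = 64)
P(Z) = 2*Z
d(q) = 64 + q² + 3*q (d(q) = (q² + 3*q) + 64 = 64 + q² + 3*q)
(d((2 - 1*5)/P(4)) + 127)² = ((64 + ((2 - 1*5)/((2*4)))² + 3*((2 - 1*5)/((2*4)))) + 127)² = ((64 + ((2 - 5)/8)² + 3*((2 - 5)/8)) + 127)² = ((64 + (-3*⅛)² + 3*(-3*⅛)) + 127)² = ((64 + (-3/8)² + 3*(-3/8)) + 127)² = ((64 + 9/64 - 9/8) + 127)² = (4033/64 + 127)² = (12161/64)² = 147889921/4096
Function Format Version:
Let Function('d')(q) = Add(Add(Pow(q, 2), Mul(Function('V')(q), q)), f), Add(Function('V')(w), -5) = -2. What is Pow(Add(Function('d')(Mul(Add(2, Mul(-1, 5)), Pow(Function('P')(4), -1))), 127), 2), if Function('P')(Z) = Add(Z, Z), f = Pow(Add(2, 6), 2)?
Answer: Rational(147889921, 4096) ≈ 36106.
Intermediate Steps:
Function('V')(w) = 3 (Function('V')(w) = Add(5, -2) = 3)
f = 64 (f = Pow(8, 2) = 64)
Function('P')(Z) = Mul(2, Z)
Function('d')(q) = Add(64, Pow(q, 2), Mul(3, q)) (Function('d')(q) = Add(Add(Pow(q, 2), Mul(3, q)), 64) = Add(64, Pow(q, 2), Mul(3, q)))
Pow(Add(Function('d')(Mul(Add(2, Mul(-1, 5)), Pow(Function('P')(4), -1))), 127), 2) = Pow(Add(Add(64, Pow(Mul(Add(2, Mul(-1, 5)), Pow(Mul(2, 4), -1)), 2), Mul(3, Mul(Add(2, Mul(-1, 5)), Pow(Mul(2, 4), -1)))), 127), 2) = Pow(Add(Add(64, Pow(Mul(Add(2, -5), Pow(8, -1)), 2), Mul(3, Mul(Add(2, -5), Pow(8, -1)))), 127), 2) = Pow(Add(Add(64, Pow(Mul(-3, Rational(1, 8)), 2), Mul(3, Mul(-3, Rational(1, 8)))), 127), 2) = Pow(Add(Add(64, Pow(Rational(-3, 8), 2), Mul(3, Rational(-3, 8))), 127), 2) = Pow(Add(Add(64, Rational(9, 64), Rational(-9, 8)), 127), 2) = Pow(Add(Rational(4033, 64), 127), 2) = Pow(Rational(12161, 64), 2) = Rational(147889921, 4096)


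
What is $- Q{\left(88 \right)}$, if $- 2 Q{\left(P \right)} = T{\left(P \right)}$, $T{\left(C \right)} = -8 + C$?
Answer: $40$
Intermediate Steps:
$Q{\left(P \right)} = 4 - \frac{P}{2}$ ($Q{\left(P \right)} = - \frac{-8 + P}{2} = 4 - \frac{P}{2}$)
$- Q{\left(88 \right)} = - (4 - 44) = \left(-1\right) \left(-40\right) = 40$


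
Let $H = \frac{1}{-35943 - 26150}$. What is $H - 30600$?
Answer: $- \frac{1900045801}{62093} \approx -30600.0$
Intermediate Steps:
$H = - \frac{1}{62093}$ ($H = \frac{1}{-62093} = - \frac{1}{62093} \approx -1.6105 \cdot 10^{-5}$)
$H - 30600 = - \frac{1}{62093} - 30600 = - \frac{1900045801}{62093}$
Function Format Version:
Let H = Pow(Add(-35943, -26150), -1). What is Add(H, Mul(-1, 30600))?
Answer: Rational(-1900045801, 62093) ≈ -30600.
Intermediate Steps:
H = Rational(-1, 62093) (H = Pow(-62093, -1) = Rational(-1, 62093) ≈ -1.6105e-5)
Add(H, Mul(-1, 30600)) = Add(Rational(-1, 62093), Mul(-1, 30600)) = Add(Rational(-1, 62093), -30600) = Rational(-1900045801, 62093)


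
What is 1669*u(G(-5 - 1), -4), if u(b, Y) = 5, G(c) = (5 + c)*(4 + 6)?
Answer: 8345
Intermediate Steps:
G(c) = 50 + 10*c (G(c) = (5 + c)*10 = 50 + 10*c)
1669*u(G(-5 - 1), -4) = 1669*5 = 8345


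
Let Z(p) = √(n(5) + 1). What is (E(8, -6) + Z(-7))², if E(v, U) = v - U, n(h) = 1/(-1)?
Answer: 196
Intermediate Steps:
n(h) = -1
Z(p) = 0 (Z(p) = √(-1 + 1) = √0 = 0)
(E(8, -6) + Z(-7))² = ((8 - 1*(-6)) + 0)² = ((8 + 6) + 0)² = (14 + 0)² = 14² = 196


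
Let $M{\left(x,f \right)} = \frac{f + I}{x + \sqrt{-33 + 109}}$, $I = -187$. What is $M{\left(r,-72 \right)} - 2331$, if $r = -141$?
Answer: $- \frac{46128936}{19805} + \frac{518 \sqrt{19}}{19805} \approx -2329.0$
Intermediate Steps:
$M{\left(x,f \right)} = \frac{-187 + f}{x + 2 \sqrt{19}}$ ($M{\left(x,f \right)} = \frac{f - 187}{x + \sqrt{-33 + 109}} = \frac{-187 + f}{x + \sqrt{76}} = \frac{-187 + f}{x + 2 \sqrt{19}}$)
$M{\left(r,-72 \right)} - 2331 = \frac{-187 - 72}{-141 + 2 \sqrt{19}} - 2331 = \frac{1}{-141 + 2 \sqrt{19}} \left(-259\right) - 2331 = - \frac{259}{-141 + 2 \sqrt{19}} - 2331 = -2331 - \frac{259}{-141 + 2 \sqrt{19}}$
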